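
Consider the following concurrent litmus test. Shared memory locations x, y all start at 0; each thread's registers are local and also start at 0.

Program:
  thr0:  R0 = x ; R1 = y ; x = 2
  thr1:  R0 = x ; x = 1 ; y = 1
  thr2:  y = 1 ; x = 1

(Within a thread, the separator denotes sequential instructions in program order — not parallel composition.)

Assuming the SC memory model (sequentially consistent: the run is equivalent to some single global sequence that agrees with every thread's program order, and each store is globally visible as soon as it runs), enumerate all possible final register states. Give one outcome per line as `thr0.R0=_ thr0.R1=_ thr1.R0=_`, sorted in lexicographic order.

outcome vector order: (thr0.R0,thr0.R1,thr1.R0)
|SC outcomes| = 10

thr0.R0=0 thr0.R1=0 thr1.R0=0
thr0.R0=0 thr0.R1=0 thr1.R0=1
thr0.R0=0 thr0.R1=0 thr1.R0=2
thr0.R0=0 thr0.R1=1 thr1.R0=0
thr0.R0=0 thr0.R1=1 thr1.R0=1
thr0.R0=0 thr0.R1=1 thr1.R0=2
thr0.R0=1 thr0.R1=0 thr1.R0=0
thr0.R0=1 thr0.R1=1 thr1.R0=0
thr0.R0=1 thr0.R1=1 thr1.R0=1
thr0.R0=1 thr0.R1=1 thr1.R0=2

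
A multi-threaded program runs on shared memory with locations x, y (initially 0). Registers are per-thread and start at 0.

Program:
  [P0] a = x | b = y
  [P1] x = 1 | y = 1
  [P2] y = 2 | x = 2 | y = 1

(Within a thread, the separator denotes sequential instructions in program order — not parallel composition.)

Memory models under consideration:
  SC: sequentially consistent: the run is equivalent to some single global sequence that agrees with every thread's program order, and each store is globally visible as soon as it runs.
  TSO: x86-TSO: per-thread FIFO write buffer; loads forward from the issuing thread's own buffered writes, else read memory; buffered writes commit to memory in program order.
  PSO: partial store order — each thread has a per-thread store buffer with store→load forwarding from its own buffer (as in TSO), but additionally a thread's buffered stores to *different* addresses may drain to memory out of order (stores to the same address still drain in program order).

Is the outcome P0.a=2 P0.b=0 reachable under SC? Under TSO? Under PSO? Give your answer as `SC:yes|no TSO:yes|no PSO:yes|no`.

outcome vector order: (P0.a,P0.b)
SC: 8 outcomes — {00 01 02 10 11 12 21 22}
TSO: 8 outcomes — {00 01 02 10 11 12 21 22}
PSO: 9 outcomes — {00 01 02 10 11 12 20 21 22}
target 20 ∈ {PSO}

SC:no TSO:no PSO:yes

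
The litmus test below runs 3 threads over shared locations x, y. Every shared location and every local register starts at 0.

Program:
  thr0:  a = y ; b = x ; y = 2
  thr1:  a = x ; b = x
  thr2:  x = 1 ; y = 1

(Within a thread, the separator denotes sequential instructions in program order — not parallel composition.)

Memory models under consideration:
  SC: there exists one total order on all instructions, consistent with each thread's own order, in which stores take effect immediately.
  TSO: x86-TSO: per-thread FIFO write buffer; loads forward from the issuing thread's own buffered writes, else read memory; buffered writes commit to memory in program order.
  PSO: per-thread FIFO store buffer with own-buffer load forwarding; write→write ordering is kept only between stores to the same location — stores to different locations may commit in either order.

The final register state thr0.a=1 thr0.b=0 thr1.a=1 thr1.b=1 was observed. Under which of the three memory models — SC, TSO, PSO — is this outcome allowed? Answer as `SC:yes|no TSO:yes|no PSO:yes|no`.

outcome vector order: (thr0.a,thr0.b,thr1.a,thr1.b)
SC: 9 outcomes — {<0 0 0 0> <0 0 0 1> <0 0 1 1> <0 1 0 0> <0 1 0 1> <0 1 1 1> <1 1 0 0> <1 1 0 1> <1 1 1 1>}
TSO: 9 outcomes — {<0 0 0 0> <0 0 0 1> <0 0 1 1> <0 1 0 0> <0 1 0 1> <0 1 1 1> <1 1 0 0> <1 1 0 1> <1 1 1 1>}
PSO: 12 outcomes — {<0 0 0 0> <0 0 0 1> <0 0 1 1> <0 1 0 0> <0 1 0 1> <0 1 1 1> <1 0 0 0> <1 0 0 1> <1 0 1 1> <1 1 0 0> <1 1 0 1> <1 1 1 1>}
target <1 0 1 1> ∈ {PSO}

SC:no TSO:no PSO:yes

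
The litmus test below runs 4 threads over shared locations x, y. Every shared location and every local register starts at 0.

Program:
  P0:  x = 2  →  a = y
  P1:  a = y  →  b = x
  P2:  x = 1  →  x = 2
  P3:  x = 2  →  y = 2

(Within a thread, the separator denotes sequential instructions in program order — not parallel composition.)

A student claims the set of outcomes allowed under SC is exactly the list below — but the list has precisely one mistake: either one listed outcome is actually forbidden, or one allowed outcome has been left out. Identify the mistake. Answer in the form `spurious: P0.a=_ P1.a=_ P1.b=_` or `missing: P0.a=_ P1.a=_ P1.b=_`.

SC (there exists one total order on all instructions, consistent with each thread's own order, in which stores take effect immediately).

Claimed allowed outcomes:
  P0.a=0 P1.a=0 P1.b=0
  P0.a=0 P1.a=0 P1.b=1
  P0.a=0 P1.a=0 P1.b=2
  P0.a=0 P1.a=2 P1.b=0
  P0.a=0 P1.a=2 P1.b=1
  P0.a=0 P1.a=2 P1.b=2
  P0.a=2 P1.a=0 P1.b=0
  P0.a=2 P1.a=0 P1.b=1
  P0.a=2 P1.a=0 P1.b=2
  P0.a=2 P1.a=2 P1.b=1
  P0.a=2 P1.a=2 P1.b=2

spurious: P0.a=0 P1.a=2 P1.b=0

outcome vector order: (P0.a,P1.a,P1.b)
SC (10): 0/0/0, 0/0/1, 0/0/2, 0/2/1, 0/2/2, 2/0/0, 2/0/1, 2/0/2, 2/2/1, 2/2/2
claimed∖SC = {0/2/0}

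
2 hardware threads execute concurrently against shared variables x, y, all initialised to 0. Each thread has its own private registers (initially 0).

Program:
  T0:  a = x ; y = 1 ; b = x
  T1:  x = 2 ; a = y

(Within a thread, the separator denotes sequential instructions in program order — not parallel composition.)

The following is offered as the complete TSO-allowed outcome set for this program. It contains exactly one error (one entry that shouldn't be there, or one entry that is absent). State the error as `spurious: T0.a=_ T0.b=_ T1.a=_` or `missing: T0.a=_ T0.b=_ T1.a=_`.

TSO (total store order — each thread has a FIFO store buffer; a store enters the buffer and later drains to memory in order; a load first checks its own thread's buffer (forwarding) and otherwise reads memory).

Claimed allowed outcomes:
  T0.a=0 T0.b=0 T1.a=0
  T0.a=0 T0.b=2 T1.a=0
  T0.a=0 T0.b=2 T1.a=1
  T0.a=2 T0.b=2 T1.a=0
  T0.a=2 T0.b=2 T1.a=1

missing: T0.a=0 T0.b=0 T1.a=1

outcome vector order: (T0.a,T0.b,T1.a)
under TSO → 0/0/0, 0/0/1, 0/2/0, 0/2/1, 2/2/0, 2/2/1
TSO∖claimed = {0/0/1}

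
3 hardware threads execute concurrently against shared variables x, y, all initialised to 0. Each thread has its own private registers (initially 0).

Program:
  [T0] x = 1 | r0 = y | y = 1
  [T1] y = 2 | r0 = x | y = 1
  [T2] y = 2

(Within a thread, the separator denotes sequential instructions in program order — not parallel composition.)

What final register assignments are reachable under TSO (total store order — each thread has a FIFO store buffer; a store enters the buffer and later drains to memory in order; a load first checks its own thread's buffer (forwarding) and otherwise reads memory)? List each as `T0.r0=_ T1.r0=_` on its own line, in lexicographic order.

outcome vector order: (T0.r0,T1.r0)
|TSO outcomes| = 6

T0.r0=0 T1.r0=0
T0.r0=0 T1.r0=1
T0.r0=1 T1.r0=0
T0.r0=1 T1.r0=1
T0.r0=2 T1.r0=0
T0.r0=2 T1.r0=1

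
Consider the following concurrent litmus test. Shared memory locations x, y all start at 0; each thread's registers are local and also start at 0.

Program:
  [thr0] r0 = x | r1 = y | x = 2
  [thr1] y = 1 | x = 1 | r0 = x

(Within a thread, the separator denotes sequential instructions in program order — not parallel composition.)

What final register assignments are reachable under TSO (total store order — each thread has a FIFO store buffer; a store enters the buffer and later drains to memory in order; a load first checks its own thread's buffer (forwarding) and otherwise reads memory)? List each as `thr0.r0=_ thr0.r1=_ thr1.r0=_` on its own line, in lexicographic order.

outcome vector order: (thr0.r0,thr0.r1,thr1.r0)
|TSO outcomes| = 6

thr0.r0=0 thr0.r1=0 thr1.r0=1
thr0.r0=0 thr0.r1=0 thr1.r0=2
thr0.r0=0 thr0.r1=1 thr1.r0=1
thr0.r0=0 thr0.r1=1 thr1.r0=2
thr0.r0=1 thr0.r1=1 thr1.r0=1
thr0.r0=1 thr0.r1=1 thr1.r0=2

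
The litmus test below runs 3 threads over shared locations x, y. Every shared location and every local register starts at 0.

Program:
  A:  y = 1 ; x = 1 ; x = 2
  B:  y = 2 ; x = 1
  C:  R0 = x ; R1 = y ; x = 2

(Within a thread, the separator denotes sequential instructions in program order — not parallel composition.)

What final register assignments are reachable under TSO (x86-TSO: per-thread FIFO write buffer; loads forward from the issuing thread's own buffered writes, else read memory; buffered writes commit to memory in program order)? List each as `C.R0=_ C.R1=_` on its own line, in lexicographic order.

outcome vector order: (C.R0,C.R1)
|TSO outcomes| = 7

C.R0=0 C.R1=0
C.R0=0 C.R1=1
C.R0=0 C.R1=2
C.R0=1 C.R1=1
C.R0=1 C.R1=2
C.R0=2 C.R1=1
C.R0=2 C.R1=2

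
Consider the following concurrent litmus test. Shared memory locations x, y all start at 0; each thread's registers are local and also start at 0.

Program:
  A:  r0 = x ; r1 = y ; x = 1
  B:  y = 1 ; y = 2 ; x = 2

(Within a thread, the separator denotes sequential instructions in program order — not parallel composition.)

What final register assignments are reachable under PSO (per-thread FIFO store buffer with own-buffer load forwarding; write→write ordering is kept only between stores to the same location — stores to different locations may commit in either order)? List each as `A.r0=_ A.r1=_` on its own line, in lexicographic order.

outcome vector order: (A.r0,A.r1)
|PSO outcomes| = 6

A.r0=0 A.r1=0
A.r0=0 A.r1=1
A.r0=0 A.r1=2
A.r0=2 A.r1=0
A.r0=2 A.r1=1
A.r0=2 A.r1=2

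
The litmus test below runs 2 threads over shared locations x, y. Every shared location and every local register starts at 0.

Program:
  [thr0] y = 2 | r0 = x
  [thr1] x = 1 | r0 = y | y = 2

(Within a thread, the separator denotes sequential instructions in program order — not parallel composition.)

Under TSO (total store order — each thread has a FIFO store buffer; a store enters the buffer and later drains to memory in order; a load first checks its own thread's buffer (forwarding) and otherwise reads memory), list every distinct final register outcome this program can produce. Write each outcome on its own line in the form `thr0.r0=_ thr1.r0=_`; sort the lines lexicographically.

thr0.r0=0 thr1.r0=0
thr0.r0=0 thr1.r0=2
thr0.r0=1 thr1.r0=0
thr0.r0=1 thr1.r0=2

outcome vector order: (thr0.r0,thr1.r0)
|TSO outcomes| = 4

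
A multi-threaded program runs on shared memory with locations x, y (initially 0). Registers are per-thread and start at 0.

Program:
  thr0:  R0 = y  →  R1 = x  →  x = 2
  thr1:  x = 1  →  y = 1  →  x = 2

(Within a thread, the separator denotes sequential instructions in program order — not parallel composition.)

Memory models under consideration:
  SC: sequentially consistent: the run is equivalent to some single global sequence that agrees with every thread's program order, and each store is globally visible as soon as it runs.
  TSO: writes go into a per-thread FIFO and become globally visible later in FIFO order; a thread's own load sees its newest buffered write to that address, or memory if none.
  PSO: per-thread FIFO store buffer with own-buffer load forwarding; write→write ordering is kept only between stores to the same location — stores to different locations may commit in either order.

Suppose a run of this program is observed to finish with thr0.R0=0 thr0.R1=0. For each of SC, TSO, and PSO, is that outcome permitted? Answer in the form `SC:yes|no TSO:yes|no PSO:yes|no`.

SC:yes TSO:yes PSO:yes

outcome vector order: (thr0.R0,thr0.R1)
[SC] allowed = {<0 0>, <0 1>, <0 2>, <1 1>, <1 2>}
[TSO] allowed = {<0 0>, <0 1>, <0 2>, <1 1>, <1 2>}
[PSO] allowed = {<0 0>, <0 1>, <0 2>, <1 0>, <1 1>, <1 2>}
target <0 0> ∈ {SC,TSO,PSO}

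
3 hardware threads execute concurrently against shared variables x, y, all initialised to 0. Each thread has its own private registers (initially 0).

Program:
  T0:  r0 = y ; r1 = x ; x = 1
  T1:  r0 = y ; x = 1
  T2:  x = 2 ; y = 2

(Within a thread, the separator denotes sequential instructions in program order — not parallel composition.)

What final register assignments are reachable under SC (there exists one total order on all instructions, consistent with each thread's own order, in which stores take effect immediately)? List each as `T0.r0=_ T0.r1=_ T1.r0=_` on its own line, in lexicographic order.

outcome vector order: (T0.r0,T0.r1,T1.r0)
|SC outcomes| = 10

T0.r0=0 T0.r1=0 T1.r0=0
T0.r0=0 T0.r1=0 T1.r0=2
T0.r0=0 T0.r1=1 T1.r0=0
T0.r0=0 T0.r1=1 T1.r0=2
T0.r0=0 T0.r1=2 T1.r0=0
T0.r0=0 T0.r1=2 T1.r0=2
T0.r0=2 T0.r1=1 T1.r0=0
T0.r0=2 T0.r1=1 T1.r0=2
T0.r0=2 T0.r1=2 T1.r0=0
T0.r0=2 T0.r1=2 T1.r0=2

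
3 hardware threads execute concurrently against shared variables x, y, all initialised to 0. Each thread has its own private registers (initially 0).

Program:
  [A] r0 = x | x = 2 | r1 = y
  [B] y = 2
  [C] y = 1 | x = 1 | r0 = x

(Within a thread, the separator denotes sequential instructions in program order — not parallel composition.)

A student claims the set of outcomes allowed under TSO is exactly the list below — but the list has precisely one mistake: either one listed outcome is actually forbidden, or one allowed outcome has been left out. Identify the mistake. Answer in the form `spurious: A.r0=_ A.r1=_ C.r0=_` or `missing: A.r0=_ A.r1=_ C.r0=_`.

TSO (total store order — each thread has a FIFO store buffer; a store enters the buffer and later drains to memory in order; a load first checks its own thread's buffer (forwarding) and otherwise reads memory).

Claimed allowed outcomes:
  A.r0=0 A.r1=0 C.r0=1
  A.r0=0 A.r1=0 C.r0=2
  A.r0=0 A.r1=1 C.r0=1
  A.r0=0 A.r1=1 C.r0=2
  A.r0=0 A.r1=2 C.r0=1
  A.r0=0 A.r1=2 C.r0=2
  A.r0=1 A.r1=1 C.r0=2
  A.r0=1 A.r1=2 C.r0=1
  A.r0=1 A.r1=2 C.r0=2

outcome vector order: (A.r0,A.r1,C.r0)
under TSO → 001, 002, 011, 012, 021, 022, 111, 112, 121, 122
TSO∖claimed = {111}

missing: A.r0=1 A.r1=1 C.r0=1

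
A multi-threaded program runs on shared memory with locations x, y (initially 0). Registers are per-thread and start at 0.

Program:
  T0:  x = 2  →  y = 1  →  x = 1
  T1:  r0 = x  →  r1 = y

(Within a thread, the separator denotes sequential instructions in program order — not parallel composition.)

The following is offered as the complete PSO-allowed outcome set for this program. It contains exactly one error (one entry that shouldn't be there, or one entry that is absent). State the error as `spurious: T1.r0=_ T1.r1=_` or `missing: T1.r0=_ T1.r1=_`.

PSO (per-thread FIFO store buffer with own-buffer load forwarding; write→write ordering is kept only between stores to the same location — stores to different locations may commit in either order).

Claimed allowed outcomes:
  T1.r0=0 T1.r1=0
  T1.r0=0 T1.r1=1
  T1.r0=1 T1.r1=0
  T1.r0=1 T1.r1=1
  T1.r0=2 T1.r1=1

missing: T1.r0=2 T1.r1=0

outcome vector order: (T1.r0,T1.r1)
PSO (6): <0 0>, <0 1>, <1 0>, <1 1>, <2 0>, <2 1>
PSO∖claimed = {<2 0>}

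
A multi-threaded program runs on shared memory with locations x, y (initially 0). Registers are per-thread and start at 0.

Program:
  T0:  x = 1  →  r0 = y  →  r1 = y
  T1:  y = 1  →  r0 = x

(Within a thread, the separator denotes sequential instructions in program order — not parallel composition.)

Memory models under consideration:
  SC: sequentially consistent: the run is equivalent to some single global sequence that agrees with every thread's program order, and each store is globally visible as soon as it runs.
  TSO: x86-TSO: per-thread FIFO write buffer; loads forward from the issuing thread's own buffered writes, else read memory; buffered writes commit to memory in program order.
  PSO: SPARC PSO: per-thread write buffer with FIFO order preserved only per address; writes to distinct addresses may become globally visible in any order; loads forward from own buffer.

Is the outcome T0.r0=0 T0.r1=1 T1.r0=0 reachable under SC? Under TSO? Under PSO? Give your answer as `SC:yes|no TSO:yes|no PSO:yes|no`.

SC:no TSO:yes PSO:yes

outcome vector order: (T0.r0,T0.r1,T1.r0)
SC (4): 0/0/1 0/1/1 1/1/0 1/1/1
TSO (6): 0/0/0 0/0/1 0/1/0 0/1/1 1/1/0 1/1/1
PSO (6): 0/0/0 0/0/1 0/1/0 0/1/1 1/1/0 1/1/1
target 0/1/0 ∈ {TSO,PSO}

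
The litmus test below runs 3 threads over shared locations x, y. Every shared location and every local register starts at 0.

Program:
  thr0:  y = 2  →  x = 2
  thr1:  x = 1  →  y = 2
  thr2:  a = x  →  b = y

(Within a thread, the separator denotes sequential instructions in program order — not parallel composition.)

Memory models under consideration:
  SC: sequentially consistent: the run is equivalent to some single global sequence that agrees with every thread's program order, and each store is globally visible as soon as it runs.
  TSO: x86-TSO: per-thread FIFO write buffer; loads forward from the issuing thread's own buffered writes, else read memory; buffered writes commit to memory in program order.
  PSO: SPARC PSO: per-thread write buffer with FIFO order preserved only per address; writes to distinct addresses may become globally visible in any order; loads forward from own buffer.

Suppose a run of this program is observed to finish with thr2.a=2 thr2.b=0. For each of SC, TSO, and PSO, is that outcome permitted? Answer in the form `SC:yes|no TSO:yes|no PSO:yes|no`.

outcome vector order: (thr2.a,thr2.b)
SC: 5 outcomes — {0/0, 0/2, 1/0, 1/2, 2/2}
TSO: 5 outcomes — {0/0, 0/2, 1/0, 1/2, 2/2}
PSO: 6 outcomes — {0/0, 0/2, 1/0, 1/2, 2/0, 2/2}
target 2/0 ∈ {PSO}

SC:no TSO:no PSO:yes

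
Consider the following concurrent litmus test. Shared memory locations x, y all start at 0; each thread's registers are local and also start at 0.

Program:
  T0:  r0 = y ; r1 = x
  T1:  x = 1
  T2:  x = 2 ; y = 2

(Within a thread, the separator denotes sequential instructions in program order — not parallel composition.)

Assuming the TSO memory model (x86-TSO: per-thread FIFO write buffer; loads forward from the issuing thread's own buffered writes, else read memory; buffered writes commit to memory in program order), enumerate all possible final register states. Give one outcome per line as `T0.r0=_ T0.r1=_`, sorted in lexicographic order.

T0.r0=0 T0.r1=0
T0.r0=0 T0.r1=1
T0.r0=0 T0.r1=2
T0.r0=2 T0.r1=1
T0.r0=2 T0.r1=2

outcome vector order: (T0.r0,T0.r1)
|TSO outcomes| = 5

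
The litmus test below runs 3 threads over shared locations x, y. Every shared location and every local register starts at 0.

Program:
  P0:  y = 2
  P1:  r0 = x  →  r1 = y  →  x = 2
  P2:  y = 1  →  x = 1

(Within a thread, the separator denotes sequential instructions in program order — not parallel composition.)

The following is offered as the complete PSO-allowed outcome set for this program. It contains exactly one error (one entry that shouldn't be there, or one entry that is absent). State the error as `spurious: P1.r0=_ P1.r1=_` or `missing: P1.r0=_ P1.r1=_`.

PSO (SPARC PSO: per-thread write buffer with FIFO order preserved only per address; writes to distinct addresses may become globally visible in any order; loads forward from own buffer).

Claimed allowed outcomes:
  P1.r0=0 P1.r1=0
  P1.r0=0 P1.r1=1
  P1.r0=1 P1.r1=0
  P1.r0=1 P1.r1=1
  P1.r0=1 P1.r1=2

outcome vector order: (P1.r0,P1.r1)
PSO (6): (0,0); (0,1); (0,2); (1,0); (1,1); (1,2)
PSO∖claimed = {(0,2)}

missing: P1.r0=0 P1.r1=2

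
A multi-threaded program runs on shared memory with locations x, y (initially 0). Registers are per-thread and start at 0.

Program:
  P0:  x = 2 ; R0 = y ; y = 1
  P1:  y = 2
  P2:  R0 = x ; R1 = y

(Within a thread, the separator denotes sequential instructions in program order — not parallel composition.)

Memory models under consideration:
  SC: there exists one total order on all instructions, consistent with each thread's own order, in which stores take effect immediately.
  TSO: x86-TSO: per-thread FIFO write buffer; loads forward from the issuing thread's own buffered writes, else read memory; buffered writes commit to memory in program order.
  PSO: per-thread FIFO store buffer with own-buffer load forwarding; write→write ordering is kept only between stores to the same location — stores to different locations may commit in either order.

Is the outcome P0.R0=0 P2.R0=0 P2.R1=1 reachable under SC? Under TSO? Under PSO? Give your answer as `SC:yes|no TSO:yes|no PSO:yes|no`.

SC:yes TSO:yes PSO:yes

outcome vector order: (P0.R0,P2.R0,P2.R1)
SC: 12 outcomes — {000, 001, 002, 020, 021, 022, 200, 201, 202, 220, 221, 222}
TSO: 12 outcomes — {000, 001, 002, 020, 021, 022, 200, 201, 202, 220, 221, 222}
PSO: 12 outcomes — {000, 001, 002, 020, 021, 022, 200, 201, 202, 220, 221, 222}
target 001 ∈ {SC,TSO,PSO}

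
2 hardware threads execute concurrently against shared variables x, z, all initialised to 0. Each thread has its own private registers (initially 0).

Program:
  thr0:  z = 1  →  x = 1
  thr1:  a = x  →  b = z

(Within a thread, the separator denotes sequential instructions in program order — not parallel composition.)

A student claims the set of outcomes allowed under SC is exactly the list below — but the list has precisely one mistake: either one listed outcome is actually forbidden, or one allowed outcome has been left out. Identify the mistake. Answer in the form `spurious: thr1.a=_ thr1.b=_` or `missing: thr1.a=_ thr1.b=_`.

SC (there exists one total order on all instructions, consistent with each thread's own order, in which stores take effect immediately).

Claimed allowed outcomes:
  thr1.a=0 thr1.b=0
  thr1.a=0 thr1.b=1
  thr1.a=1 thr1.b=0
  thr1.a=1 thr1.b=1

outcome vector order: (thr1.a,thr1.b)
[SC] allowed = {<0 0>; <0 1>; <1 1>}
claimed∖SC = {<1 0>}

spurious: thr1.a=1 thr1.b=0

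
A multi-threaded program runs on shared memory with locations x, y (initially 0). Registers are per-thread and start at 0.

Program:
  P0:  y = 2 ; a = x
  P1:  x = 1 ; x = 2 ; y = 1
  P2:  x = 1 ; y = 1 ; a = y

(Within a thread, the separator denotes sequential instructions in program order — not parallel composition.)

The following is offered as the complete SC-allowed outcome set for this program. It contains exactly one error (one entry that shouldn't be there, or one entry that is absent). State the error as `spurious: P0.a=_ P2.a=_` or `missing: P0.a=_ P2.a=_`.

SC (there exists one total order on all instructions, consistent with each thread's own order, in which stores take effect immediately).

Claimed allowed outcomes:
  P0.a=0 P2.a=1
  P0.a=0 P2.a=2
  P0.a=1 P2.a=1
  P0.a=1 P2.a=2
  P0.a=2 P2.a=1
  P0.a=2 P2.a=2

spurious: P0.a=0 P2.a=2

outcome vector order: (P0.a,P2.a)
under SC → (0,1) (1,1) (1,2) (2,1) (2,2)
claimed∖SC = {(0,2)}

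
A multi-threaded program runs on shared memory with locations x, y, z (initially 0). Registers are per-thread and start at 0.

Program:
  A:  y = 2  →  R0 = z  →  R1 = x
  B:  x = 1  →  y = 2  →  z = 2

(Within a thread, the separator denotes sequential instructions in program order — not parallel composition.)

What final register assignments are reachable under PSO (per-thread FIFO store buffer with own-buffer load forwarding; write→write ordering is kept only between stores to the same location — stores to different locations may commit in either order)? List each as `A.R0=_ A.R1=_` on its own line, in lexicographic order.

outcome vector order: (A.R0,A.R1)
|PSO outcomes| = 4

A.R0=0 A.R1=0
A.R0=0 A.R1=1
A.R0=2 A.R1=0
A.R0=2 A.R1=1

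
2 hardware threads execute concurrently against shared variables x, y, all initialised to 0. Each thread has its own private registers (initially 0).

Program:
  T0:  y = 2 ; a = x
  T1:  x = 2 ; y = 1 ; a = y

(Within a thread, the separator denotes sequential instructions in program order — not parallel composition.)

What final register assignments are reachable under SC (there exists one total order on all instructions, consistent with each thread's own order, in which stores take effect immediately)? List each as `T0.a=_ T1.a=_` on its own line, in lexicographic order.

T0.a=0 T1.a=1
T0.a=2 T1.a=1
T0.a=2 T1.a=2

outcome vector order: (T0.a,T1.a)
|SC outcomes| = 3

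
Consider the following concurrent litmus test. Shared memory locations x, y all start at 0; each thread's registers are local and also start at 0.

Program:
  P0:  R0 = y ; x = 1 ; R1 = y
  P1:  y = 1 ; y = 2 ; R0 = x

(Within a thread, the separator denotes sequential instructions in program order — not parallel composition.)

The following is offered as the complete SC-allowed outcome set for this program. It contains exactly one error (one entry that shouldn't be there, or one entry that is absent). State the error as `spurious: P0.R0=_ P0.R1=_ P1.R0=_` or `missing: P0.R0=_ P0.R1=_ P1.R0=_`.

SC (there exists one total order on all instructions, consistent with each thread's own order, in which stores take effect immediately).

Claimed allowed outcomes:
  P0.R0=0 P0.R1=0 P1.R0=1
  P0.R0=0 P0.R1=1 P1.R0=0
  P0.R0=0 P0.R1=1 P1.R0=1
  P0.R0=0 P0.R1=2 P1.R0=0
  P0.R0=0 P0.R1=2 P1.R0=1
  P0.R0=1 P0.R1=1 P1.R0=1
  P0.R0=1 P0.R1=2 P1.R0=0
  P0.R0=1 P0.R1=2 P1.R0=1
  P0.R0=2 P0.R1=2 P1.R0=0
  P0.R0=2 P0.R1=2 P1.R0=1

spurious: P0.R0=0 P0.R1=1 P1.R0=0

outcome vector order: (P0.R0,P0.R1,P1.R0)
SC (9): 0/0/1; 0/1/1; 0/2/0; 0/2/1; 1/1/1; 1/2/0; 1/2/1; 2/2/0; 2/2/1
claimed∖SC = {0/1/0}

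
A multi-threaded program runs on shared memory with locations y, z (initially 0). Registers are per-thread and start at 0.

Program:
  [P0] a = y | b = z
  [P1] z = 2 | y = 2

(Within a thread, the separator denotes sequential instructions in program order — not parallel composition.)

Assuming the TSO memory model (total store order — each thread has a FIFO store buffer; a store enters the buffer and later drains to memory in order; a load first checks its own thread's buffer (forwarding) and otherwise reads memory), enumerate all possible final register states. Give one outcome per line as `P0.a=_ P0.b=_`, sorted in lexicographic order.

P0.a=0 P0.b=0
P0.a=0 P0.b=2
P0.a=2 P0.b=2

outcome vector order: (P0.a,P0.b)
|TSO outcomes| = 3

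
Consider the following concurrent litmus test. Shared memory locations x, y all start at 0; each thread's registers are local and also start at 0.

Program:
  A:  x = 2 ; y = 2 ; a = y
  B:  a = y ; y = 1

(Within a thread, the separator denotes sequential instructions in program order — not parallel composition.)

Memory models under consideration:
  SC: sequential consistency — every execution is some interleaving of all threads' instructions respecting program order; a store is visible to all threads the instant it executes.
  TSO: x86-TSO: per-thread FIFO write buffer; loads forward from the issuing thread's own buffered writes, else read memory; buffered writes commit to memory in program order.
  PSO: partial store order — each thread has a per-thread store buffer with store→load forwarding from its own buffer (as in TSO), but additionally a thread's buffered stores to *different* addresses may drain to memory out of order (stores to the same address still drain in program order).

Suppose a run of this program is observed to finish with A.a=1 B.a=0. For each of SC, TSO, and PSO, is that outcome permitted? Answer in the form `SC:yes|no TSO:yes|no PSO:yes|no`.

outcome vector order: (A.a,B.a)
SC (4): (1,0); (1,2); (2,0); (2,2)
TSO (4): (1,0); (1,2); (2,0); (2,2)
PSO (4): (1,0); (1,2); (2,0); (2,2)
target (1,0) ∈ {SC,TSO,PSO}

SC:yes TSO:yes PSO:yes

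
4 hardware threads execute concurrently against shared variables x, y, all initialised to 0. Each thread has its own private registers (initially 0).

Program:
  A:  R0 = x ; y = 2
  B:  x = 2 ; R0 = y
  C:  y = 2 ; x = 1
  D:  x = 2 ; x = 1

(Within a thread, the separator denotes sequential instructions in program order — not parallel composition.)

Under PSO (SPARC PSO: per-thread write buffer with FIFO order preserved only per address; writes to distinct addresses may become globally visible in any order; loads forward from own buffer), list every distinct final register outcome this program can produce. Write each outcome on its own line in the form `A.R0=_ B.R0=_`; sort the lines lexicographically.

outcome vector order: (A.R0,B.R0)
|PSO outcomes| = 6

A.R0=0 B.R0=0
A.R0=0 B.R0=2
A.R0=1 B.R0=0
A.R0=1 B.R0=2
A.R0=2 B.R0=0
A.R0=2 B.R0=2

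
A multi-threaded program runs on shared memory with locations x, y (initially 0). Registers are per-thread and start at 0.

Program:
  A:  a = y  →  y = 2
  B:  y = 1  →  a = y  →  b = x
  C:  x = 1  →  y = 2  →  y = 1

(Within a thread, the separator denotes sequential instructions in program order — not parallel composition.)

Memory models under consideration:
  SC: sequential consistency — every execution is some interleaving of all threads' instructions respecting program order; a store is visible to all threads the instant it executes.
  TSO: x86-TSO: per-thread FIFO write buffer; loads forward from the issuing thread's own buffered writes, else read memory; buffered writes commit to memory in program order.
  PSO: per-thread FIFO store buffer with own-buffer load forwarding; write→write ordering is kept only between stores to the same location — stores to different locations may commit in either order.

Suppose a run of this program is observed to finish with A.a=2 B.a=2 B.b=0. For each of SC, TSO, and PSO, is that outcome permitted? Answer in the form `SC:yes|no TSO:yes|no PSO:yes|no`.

outcome vector order: (A.a,B.a,B.b)
[SC] allowed = {(0,1,0); (0,1,1); (0,2,0); (0,2,1); (1,1,0); (1,1,1); (1,2,0); (1,2,1); (2,1,0); (2,1,1); (2,2,1)}
[TSO] allowed = {(0,1,0); (0,1,1); (0,2,0); (0,2,1); (1,1,0); (1,1,1); (1,2,0); (1,2,1); (2,1,0); (2,1,1); (2,2,1)}
[PSO] allowed = {(0,1,0); (0,1,1); (0,2,0); (0,2,1); (1,1,0); (1,1,1); (1,2,0); (1,2,1); (2,1,0); (2,1,1); (2,2,0); (2,2,1)}
target (2,2,0) ∈ {PSO}

SC:no TSO:no PSO:yes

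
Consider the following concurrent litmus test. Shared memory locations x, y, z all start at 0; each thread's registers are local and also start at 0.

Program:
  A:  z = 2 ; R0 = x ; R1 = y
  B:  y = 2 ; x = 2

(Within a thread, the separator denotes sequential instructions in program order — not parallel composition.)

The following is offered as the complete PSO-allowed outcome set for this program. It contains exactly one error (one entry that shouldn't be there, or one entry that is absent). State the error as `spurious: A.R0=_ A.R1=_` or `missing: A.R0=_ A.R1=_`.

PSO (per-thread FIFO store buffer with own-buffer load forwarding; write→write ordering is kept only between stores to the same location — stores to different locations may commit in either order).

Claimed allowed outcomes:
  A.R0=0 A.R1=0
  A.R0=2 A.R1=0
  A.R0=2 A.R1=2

outcome vector order: (A.R0,A.R1)
under PSO → (0,0); (0,2); (2,0); (2,2)
PSO∖claimed = {(0,2)}

missing: A.R0=0 A.R1=2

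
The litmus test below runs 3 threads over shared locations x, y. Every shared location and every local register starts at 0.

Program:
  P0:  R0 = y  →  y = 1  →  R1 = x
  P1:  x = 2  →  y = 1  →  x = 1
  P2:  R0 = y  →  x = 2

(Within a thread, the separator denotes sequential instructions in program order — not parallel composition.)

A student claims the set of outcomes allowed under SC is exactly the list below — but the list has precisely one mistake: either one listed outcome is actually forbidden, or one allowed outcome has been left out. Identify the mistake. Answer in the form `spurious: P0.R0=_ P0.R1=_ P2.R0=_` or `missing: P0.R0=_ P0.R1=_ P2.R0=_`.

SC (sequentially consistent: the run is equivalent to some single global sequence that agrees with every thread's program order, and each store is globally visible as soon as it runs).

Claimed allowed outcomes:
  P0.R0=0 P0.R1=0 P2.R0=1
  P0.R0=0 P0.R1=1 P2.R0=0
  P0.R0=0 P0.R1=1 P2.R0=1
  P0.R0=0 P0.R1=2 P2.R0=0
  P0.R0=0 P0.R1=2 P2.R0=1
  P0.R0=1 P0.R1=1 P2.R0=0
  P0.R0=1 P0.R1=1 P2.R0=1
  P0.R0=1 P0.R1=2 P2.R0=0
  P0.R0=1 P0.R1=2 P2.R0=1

missing: P0.R0=0 P0.R1=0 P2.R0=0

outcome vector order: (P0.R0,P0.R1,P2.R0)
under SC → 0/0/0, 0/0/1, 0/1/0, 0/1/1, 0/2/0, 0/2/1, 1/1/0, 1/1/1, 1/2/0, 1/2/1
SC∖claimed = {0/0/0}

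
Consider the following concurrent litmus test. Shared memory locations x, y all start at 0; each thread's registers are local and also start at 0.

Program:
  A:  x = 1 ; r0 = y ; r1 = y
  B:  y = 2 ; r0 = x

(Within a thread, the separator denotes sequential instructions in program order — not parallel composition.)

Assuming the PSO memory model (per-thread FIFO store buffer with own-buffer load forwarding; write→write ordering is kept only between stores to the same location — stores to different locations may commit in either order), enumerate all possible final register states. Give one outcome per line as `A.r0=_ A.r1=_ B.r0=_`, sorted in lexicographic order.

outcome vector order: (A.r0,A.r1,B.r0)
|PSO outcomes| = 6

A.r0=0 A.r1=0 B.r0=0
A.r0=0 A.r1=0 B.r0=1
A.r0=0 A.r1=2 B.r0=0
A.r0=0 A.r1=2 B.r0=1
A.r0=2 A.r1=2 B.r0=0
A.r0=2 A.r1=2 B.r0=1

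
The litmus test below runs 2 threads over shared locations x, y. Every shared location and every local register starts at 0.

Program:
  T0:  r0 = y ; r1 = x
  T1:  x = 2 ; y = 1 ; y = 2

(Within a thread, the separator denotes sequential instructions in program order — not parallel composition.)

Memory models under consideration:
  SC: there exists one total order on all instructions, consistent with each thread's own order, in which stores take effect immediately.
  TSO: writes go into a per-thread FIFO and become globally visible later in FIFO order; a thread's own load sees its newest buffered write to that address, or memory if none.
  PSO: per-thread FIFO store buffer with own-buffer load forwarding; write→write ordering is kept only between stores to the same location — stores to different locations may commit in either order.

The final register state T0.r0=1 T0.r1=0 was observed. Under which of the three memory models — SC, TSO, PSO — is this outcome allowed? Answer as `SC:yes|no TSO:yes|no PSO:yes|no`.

SC:no TSO:no PSO:yes

outcome vector order: (T0.r0,T0.r1)
SC (4): <0 0>; <0 2>; <1 2>; <2 2>
TSO (4): <0 0>; <0 2>; <1 2>; <2 2>
PSO (6): <0 0>; <0 2>; <1 0>; <1 2>; <2 0>; <2 2>
target <1 0> ∈ {PSO}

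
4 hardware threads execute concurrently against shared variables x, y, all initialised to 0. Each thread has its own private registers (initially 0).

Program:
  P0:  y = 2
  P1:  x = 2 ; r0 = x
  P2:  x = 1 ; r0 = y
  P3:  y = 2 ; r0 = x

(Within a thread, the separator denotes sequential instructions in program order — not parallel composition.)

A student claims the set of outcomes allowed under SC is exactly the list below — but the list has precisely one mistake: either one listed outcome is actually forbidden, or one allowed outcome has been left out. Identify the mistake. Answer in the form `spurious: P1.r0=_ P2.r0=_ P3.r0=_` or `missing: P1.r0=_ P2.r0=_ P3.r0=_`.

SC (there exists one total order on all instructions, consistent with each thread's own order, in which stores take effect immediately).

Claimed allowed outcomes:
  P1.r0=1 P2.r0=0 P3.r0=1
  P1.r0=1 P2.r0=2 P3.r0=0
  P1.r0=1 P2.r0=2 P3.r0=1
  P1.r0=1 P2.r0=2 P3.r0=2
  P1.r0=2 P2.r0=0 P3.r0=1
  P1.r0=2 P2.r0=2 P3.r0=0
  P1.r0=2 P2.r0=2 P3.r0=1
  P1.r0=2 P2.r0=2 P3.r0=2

missing: P1.r0=2 P2.r0=0 P3.r0=2

outcome vector order: (P1.r0,P2.r0,P3.r0)
[SC] allowed = {(1,0,1) (1,2,0) (1,2,1) (1,2,2) (2,0,1) (2,0,2) (2,2,0) (2,2,1) (2,2,2)}
SC∖claimed = {(2,0,2)}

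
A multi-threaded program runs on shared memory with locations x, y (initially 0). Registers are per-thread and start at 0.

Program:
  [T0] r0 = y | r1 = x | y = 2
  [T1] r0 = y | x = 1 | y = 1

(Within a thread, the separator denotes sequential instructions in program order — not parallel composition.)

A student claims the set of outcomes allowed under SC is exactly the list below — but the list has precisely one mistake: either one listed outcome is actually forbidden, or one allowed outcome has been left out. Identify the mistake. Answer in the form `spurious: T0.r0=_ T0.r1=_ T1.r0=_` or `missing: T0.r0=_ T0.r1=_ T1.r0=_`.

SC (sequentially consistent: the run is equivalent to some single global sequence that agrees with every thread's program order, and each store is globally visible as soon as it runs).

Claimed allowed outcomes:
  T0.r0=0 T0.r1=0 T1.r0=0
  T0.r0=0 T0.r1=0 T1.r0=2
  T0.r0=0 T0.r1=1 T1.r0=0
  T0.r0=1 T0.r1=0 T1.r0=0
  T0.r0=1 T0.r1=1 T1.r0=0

spurious: T0.r0=1 T0.r1=0 T1.r0=0

outcome vector order: (T0.r0,T0.r1,T1.r0)
SC: 4 outcomes — {<0 0 0>, <0 0 2>, <0 1 0>, <1 1 0>}
claimed∖SC = {<1 0 0>}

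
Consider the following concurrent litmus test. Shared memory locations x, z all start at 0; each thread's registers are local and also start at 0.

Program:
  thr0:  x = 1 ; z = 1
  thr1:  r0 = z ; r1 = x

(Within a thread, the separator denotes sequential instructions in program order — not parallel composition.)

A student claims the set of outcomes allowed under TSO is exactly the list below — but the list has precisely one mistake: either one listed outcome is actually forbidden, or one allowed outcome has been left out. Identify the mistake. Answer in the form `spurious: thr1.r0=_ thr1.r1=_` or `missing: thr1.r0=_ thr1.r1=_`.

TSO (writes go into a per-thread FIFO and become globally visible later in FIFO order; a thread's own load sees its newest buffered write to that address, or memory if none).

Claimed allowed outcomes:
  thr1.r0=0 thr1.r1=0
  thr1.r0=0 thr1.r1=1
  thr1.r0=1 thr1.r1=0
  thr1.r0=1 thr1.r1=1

spurious: thr1.r0=1 thr1.r1=0

outcome vector order: (thr1.r0,thr1.r1)
[TSO] allowed = {0/0, 0/1, 1/1}
claimed∖TSO = {1/0}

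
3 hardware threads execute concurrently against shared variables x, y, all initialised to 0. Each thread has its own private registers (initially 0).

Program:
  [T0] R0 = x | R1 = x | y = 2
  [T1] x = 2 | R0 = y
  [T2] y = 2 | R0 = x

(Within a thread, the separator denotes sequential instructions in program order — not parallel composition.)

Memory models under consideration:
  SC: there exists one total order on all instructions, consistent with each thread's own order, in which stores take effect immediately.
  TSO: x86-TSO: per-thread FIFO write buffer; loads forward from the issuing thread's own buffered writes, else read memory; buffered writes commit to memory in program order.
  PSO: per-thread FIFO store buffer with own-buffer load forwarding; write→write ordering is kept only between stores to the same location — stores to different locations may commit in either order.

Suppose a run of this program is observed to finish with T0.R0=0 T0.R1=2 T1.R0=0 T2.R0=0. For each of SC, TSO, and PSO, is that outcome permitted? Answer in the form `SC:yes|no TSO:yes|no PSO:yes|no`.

SC:no TSO:yes PSO:yes

outcome vector order: (T0.R0,T0.R1,T1.R0,T2.R0)
under SC → (0,0,0,2), (0,0,2,0), (0,0,2,2), (0,2,0,2), (0,2,2,0), (0,2,2,2), (2,2,0,2), (2,2,2,0), (2,2,2,2)
under TSO → (0,0,0,0), (0,0,0,2), (0,0,2,0), (0,0,2,2), (0,2,0,0), (0,2,0,2), (0,2,2,0), (0,2,2,2), (2,2,0,0), (2,2,0,2), (2,2,2,0), (2,2,2,2)
under PSO → (0,0,0,0), (0,0,0,2), (0,0,2,0), (0,0,2,2), (0,2,0,0), (0,2,0,2), (0,2,2,0), (0,2,2,2), (2,2,0,0), (2,2,0,2), (2,2,2,0), (2,2,2,2)
target (0,2,0,0) ∈ {TSO,PSO}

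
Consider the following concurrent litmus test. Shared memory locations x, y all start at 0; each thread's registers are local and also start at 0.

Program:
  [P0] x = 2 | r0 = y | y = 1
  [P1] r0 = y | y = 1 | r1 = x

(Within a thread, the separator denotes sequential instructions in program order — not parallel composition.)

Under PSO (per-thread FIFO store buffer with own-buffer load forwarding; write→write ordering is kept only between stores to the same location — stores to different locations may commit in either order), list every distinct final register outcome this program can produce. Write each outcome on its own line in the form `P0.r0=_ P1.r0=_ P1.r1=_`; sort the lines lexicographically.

outcome vector order: (P0.r0,P1.r0,P1.r1)
|PSO outcomes| = 6

P0.r0=0 P1.r0=0 P1.r1=0
P0.r0=0 P1.r0=0 P1.r1=2
P0.r0=0 P1.r0=1 P1.r1=0
P0.r0=0 P1.r0=1 P1.r1=2
P0.r0=1 P1.r0=0 P1.r1=0
P0.r0=1 P1.r0=0 P1.r1=2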